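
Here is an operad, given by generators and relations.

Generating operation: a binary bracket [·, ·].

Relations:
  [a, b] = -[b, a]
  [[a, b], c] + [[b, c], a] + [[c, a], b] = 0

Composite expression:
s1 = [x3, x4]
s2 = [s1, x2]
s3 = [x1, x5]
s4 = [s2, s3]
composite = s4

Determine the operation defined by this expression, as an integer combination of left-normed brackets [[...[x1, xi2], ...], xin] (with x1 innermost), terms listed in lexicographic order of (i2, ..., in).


[[[[x1, x5], x2], x3], x4] - [[[[x1, x5], x2], x4], x3] - [[[[x1, x5], x3], x4], x2] + [[[[x1, x5], x4], x3], x2]

Expand each bracket as ab - ba; the x1-initial words give the coefficients.
Composite bracket: [[[x3, x4], x2], [x1, x5]]
Expanding via [a, b] = ab - ba: 16 signed words (2^4 = 16).
Collect the words opening with x1:
  x1x5x2x3x4 appears with sign +1, giving the term +[[[[x1, x5], x2], x3], x4]
  x1x5x2x4x3 appears with sign -1, giving the term -[[[[x1, x5], x2], x4], x3]
  x1x5x3x4x2 appears with sign -1, giving the term -[[[[x1, x5], x3], x4], x2]
  x1x5x4x3x2 appears with sign +1, giving the term +[[[[x1, x5], x4], x3], x2]


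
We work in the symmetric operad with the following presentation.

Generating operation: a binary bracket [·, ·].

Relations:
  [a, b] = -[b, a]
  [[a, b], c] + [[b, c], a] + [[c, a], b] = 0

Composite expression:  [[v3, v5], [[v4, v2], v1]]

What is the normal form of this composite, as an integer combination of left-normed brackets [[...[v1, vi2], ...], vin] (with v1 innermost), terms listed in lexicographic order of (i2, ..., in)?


-[[[[v1, v2], v4], v3], v5] + [[[[v1, v2], v4], v5], v3] + [[[[v1, v4], v2], v3], v5] - [[[[v1, v4], v2], v5], v3]


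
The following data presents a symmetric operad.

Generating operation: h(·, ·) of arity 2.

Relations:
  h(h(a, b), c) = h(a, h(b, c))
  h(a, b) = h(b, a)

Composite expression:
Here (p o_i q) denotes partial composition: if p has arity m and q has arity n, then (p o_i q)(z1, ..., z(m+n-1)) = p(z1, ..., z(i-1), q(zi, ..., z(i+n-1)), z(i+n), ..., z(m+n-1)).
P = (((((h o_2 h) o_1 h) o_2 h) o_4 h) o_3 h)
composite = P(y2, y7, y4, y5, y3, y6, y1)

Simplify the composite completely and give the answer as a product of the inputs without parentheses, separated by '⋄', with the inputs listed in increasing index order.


Reordering under h is free, so list the y-inputs canonically.
h(y4, y5) linearizes to y4 ⋄ y5
h(y7, h(y4, y5)) linearizes to y7 ⋄ y4 ⋄ y5
h(y2, h(y7, h(y4, y5))) linearizes to y2 ⋄ y7 ⋄ y4 ⋄ y5
h(y3, y6) linearizes to y3 ⋄ y6
h(h(y3, y6), y1) linearizes to y3 ⋄ y6 ⋄ y1
h(h(y2, h(y7, h(y4, y5))), h(h(y3, y6), y1)) linearizes to y2 ⋄ y7 ⋄ y4 ⋄ y5 ⋄ y3 ⋄ y6 ⋄ y1
reordering the factors by index: y1 ⋄ y2 ⋄ y3 ⋄ y4 ⋄ y5 ⋄ y6 ⋄ y7

y1 ⋄ y2 ⋄ y3 ⋄ y4 ⋄ y5 ⋄ y6 ⋄ y7


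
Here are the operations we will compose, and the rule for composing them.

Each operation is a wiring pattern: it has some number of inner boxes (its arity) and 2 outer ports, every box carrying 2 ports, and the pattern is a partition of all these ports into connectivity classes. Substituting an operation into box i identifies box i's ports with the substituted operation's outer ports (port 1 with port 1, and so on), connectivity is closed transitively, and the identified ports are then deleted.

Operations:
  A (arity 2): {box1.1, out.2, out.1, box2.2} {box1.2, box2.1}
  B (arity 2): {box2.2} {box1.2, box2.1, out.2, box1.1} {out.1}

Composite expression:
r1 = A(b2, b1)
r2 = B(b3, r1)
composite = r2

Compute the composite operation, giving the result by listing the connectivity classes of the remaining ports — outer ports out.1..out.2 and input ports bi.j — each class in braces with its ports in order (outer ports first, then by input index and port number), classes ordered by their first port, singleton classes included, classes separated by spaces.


{out.1} {out.2, b1.2, b2.1, b3.1, b3.2} {b1.1, b2.2}

Substituting into B glues patterns; closure does the rest.
stage A: inputs (b2, b1), connectivity {out.1, out.2, b1.2, b2.1} {b1.1, b2.2}, out.j its boundary
stage B: inputs (b3, b2, b1), connectivity {out.1} {out.2, b1.2, b2.1, b3.1, b3.2} {b1.1, b2.2}, out.j its boundary


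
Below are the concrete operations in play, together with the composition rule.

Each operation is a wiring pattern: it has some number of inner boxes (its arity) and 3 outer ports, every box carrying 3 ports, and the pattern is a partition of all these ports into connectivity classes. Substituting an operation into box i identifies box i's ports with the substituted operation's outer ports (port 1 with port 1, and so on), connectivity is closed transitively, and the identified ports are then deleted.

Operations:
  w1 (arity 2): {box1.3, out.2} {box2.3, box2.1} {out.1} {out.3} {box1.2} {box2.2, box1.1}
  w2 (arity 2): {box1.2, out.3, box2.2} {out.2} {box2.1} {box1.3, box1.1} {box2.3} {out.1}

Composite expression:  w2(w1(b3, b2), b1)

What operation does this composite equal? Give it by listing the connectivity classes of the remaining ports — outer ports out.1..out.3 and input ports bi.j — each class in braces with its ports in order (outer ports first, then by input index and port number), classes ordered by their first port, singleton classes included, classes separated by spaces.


{out.1} {out.2} {out.3, b1.2, b3.3} {b1.1} {b1.3} {b2.1, b2.3} {b2.2, b3.1} {b3.2}

After gluing at w2, chains via deleted ports link the b-ports.
stage w1: inputs (b3, b2), connectivity {out.1} {out.2, b3.3} {out.3} {b2.1, b2.3} {b2.2, b3.1} {b3.2}, out.j its boundary
stage w2: inputs (b3, b2, b1), connectivity {out.1} {out.2} {out.3, b1.2, b3.3} {b1.1} {b1.3} {b2.1, b2.3} {b2.2, b3.1} {b3.2}, out.j its boundary


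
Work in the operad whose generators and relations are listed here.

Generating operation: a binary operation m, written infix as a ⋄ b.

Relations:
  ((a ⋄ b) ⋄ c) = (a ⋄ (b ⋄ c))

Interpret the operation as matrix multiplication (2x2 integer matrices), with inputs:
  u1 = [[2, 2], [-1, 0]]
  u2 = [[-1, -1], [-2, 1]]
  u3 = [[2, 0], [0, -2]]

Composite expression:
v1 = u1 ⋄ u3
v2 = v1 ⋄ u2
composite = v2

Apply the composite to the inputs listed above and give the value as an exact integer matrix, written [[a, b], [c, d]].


[[4, -8], [2, 2]]


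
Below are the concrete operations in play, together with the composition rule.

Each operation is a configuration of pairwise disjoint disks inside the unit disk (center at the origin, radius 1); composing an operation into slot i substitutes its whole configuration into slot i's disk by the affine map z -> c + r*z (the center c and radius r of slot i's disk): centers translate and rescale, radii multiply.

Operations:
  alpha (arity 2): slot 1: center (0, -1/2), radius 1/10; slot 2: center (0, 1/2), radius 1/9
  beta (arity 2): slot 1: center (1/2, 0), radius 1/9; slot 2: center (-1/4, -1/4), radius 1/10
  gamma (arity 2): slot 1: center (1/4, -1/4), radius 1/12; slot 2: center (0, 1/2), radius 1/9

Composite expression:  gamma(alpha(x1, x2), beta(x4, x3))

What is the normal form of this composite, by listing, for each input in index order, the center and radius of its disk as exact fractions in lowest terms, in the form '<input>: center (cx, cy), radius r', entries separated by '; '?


x1: center (1/4, -7/24), radius 1/120; x2: center (1/4, -5/24), radius 1/108; x3: center (-1/36, 17/36), radius 1/90; x4: center (1/18, 1/2), radius 1/81


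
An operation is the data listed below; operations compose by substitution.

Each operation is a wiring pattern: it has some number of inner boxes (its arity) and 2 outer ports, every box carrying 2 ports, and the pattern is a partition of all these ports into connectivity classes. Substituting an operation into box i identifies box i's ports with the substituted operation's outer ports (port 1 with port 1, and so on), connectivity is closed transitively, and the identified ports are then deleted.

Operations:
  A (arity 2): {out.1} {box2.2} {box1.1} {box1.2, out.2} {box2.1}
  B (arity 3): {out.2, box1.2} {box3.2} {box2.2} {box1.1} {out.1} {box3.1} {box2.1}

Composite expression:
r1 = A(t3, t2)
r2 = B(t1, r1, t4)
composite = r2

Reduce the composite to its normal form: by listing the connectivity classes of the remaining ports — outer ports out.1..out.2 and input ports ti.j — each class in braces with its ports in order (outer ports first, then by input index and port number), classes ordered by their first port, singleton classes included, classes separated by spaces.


{out.1} {out.2, t1.2} {t1.1} {t2.1} {t2.2} {t3.1} {t3.2} {t4.1} {t4.2}


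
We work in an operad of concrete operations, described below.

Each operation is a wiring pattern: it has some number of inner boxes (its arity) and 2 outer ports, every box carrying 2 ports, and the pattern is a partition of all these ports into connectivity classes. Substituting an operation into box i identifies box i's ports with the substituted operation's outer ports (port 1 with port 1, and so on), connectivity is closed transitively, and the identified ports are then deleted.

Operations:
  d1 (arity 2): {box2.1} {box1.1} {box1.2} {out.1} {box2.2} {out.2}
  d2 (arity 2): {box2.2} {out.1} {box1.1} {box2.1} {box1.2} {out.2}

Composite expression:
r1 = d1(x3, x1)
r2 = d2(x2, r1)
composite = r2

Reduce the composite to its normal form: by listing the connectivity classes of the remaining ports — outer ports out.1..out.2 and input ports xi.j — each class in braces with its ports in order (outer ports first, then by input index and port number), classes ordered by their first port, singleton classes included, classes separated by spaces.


{out.1} {out.2} {x1.1} {x1.2} {x2.1} {x2.2} {x3.1} {x3.2}

Substituting into d2 glues patterns; closure does the rest.
after d1, the pattern on (x3, x1) reads {out.1} {out.2} {x1.1} {x1.2} {x3.1} {x3.2} (out.j = its outer ports)
after d2, the pattern on (x2, x3, x1) reads {out.1} {out.2} {x1.1} {x1.2} {x2.1} {x2.2} {x3.1} {x3.2} (out.j = its outer ports)


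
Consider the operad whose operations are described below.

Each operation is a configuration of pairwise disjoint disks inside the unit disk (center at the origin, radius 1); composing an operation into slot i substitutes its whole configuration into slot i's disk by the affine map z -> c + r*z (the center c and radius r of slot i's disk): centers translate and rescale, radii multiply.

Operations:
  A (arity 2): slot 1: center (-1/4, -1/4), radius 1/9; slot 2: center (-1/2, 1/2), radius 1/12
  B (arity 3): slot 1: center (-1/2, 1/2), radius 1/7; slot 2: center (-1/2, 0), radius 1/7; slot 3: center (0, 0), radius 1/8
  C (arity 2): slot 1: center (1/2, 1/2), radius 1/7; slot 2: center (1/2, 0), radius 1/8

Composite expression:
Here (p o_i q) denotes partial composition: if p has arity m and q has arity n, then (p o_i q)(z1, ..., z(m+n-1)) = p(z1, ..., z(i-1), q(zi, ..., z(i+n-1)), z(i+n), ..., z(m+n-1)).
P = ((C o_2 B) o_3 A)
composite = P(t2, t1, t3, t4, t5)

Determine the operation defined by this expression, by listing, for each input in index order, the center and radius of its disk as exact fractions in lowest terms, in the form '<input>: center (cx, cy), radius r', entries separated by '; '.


t1: center (7/16, 1/16), radius 1/56; t2: center (1/2, 1/2), radius 1/7; t3: center (97/224, -1/224), radius 1/504; t4: center (3/7, 1/112), radius 1/672; t5: center (1/2, 0), radius 1/64


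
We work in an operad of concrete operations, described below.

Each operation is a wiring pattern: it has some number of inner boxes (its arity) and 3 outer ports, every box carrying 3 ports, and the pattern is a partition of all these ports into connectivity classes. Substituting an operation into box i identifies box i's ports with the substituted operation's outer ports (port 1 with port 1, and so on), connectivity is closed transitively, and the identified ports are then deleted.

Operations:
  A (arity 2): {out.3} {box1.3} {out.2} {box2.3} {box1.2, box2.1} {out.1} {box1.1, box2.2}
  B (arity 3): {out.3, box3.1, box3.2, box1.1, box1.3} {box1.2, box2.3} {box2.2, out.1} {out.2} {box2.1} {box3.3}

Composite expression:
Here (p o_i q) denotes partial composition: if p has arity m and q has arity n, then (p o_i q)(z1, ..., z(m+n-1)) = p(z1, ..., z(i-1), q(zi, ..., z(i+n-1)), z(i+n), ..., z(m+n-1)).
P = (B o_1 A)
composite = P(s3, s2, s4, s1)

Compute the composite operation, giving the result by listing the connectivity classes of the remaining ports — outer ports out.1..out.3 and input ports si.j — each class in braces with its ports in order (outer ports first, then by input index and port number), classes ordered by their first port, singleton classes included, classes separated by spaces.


{out.1, s4.2} {out.2} {out.3, s1.1, s1.2} {s1.3} {s2.1, s3.2} {s2.2, s3.1} {s2.3} {s3.3} {s4.1} {s4.3}


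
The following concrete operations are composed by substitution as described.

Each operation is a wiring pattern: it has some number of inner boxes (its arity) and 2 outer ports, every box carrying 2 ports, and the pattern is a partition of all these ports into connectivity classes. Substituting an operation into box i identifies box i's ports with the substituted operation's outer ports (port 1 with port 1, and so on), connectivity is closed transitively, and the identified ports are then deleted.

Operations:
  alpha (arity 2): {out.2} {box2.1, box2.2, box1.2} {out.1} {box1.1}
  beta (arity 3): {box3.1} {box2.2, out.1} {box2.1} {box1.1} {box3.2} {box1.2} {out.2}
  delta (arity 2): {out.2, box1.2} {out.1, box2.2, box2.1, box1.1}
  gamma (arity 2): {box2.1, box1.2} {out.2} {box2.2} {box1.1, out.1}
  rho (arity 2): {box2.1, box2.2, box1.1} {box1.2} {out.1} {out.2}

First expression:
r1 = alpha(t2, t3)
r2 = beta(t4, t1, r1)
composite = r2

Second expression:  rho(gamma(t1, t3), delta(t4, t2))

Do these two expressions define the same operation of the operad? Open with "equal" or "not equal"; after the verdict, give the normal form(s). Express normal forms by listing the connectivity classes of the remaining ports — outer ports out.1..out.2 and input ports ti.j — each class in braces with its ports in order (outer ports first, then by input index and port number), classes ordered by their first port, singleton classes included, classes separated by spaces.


not equal; the first gives {out.1, t1.2} {out.2} {t1.1} {t2.1} {t2.2, t3.1, t3.2} {t4.1} {t4.2} and the second {out.1} {out.2} {t1.1, t2.1, t2.2, t4.1, t4.2} {t1.2, t3.1} {t3.2}

Normal form of the first expression: {out.1, t1.2} {out.2} {t1.1} {t2.1} {t2.2, t3.1, t3.2} {t4.1} {t4.2}
Normal form of the second expression: {out.1} {out.2} {t1.1, t2.1, t2.2, t4.1, t4.2} {t1.2, t3.1} {t3.2}
Distinct normal forms: not equal.


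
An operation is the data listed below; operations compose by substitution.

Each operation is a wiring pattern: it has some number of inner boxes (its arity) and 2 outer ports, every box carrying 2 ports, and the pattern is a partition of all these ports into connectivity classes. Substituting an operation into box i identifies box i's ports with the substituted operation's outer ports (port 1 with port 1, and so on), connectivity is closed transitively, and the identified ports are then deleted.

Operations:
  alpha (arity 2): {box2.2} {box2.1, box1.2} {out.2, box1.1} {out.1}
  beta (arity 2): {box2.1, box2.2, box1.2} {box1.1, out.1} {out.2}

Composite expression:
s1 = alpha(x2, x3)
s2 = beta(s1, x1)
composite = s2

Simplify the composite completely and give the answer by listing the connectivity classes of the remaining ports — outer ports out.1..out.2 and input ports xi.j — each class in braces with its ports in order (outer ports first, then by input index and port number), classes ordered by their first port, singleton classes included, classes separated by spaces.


Treat the ports identified at beta as solder joints: merge, then drop.
after alpha, the pattern on (x2, x3) reads {out.1} {out.2, x2.1} {x2.2, x3.1} {x3.2} (out.j = its outer ports)
after beta, the pattern on (x2, x3, x1) reads {out.1} {out.2} {x1.1, x1.2, x2.1} {x2.2, x3.1} {x3.2} (out.j = its outer ports)

{out.1} {out.2} {x1.1, x1.2, x2.1} {x2.2, x3.1} {x3.2}


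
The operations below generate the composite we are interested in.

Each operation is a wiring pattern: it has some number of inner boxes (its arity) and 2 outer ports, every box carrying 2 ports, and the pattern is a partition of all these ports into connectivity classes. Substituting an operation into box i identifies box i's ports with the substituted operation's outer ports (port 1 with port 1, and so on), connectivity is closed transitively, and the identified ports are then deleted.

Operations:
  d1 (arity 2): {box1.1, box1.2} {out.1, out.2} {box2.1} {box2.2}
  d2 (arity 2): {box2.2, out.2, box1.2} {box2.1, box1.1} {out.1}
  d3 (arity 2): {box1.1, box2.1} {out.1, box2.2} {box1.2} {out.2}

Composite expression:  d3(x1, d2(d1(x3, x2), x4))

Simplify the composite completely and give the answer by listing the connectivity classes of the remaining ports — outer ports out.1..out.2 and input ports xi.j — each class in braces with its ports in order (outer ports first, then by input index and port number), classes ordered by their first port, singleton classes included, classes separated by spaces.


{out.1, x4.1, x4.2} {out.2} {x1.1} {x1.2} {x2.1} {x2.2} {x3.1, x3.2}

After gluing at d3, chains via deleted ports link the x-ports.
composing d1 on (x3, x2), with out.j its own outer ports: {out.1, out.2} {x2.1} {x2.2} {x3.1, x3.2}
composing d2 on (x3, x2, x4), with out.j its own outer ports: {out.1} {out.2, x4.1, x4.2} {x2.1} {x2.2} {x3.1, x3.2}
composing d3 on (x1, x3, x2, x4), with out.j its own outer ports: {out.1, x4.1, x4.2} {out.2} {x1.1} {x1.2} {x2.1} {x2.2} {x3.1, x3.2}


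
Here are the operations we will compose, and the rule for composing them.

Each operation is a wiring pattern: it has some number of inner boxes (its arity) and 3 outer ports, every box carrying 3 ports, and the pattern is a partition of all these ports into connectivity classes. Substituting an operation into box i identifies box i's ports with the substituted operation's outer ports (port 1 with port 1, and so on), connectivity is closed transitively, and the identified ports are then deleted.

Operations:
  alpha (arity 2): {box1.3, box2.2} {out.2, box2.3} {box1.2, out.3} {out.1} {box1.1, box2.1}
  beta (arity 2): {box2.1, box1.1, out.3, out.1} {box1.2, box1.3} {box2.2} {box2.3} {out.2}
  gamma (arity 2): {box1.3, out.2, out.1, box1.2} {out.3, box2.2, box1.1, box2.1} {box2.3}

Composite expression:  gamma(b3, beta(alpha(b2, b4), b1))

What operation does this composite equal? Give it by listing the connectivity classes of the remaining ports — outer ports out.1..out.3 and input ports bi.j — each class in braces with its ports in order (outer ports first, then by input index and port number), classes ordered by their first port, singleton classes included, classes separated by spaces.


Two ports join when wires chain via gamma-identified ports.
stage alpha: inputs (b2, b4), connectivity {out.1} {out.2, b4.3} {out.3, b2.2} {b2.1, b4.1} {b2.3, b4.2}, out.j its boundary
stage beta: inputs (b2, b4, b1), connectivity {out.1, out.3, b1.1} {out.2} {b1.2} {b1.3} {b2.1, b4.1} {b2.2, b4.3} {b2.3, b4.2}, out.j its boundary
stage gamma: inputs (b3, b2, b4, b1), connectivity {out.1, out.2, b3.2, b3.3} {out.3, b1.1, b3.1} {b1.2} {b1.3} {b2.1, b4.1} {b2.2, b4.3} {b2.3, b4.2}, out.j its boundary

{out.1, out.2, b3.2, b3.3} {out.3, b1.1, b3.1} {b1.2} {b1.3} {b2.1, b4.1} {b2.2, b4.3} {b2.3, b4.2}


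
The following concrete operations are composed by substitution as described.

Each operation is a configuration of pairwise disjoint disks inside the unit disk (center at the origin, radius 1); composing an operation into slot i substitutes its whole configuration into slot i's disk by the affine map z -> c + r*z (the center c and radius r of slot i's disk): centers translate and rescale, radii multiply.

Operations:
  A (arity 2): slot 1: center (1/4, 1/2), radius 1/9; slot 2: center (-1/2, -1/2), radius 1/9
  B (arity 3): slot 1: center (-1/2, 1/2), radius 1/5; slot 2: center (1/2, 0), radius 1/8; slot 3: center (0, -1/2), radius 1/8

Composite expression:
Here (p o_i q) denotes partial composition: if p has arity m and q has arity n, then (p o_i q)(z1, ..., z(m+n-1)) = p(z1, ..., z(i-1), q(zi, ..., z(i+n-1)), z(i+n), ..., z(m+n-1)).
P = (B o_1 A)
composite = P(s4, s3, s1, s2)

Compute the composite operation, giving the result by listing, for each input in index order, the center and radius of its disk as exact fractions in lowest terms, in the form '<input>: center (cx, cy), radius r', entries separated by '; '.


s1: center (1/2, 0), radius 1/8; s2: center (0, -1/2), radius 1/8; s3: center (-3/5, 2/5), radius 1/45; s4: center (-9/20, 3/5), radius 1/45

Follow each s-input down from B: c' goes to c + r*c', radius to r*r'.
s4 passes through 2 substitutions, ending at center (-9/20, 3/5), radius 1/45
s3 passes through 2 substitutions, ending at center (-3/5, 2/5), radius 1/45
s1 passes through 1 substitution, ending at center (1/2, 0), radius 1/8
s2 passes through 1 substitution, ending at center (0, -1/2), radius 1/8


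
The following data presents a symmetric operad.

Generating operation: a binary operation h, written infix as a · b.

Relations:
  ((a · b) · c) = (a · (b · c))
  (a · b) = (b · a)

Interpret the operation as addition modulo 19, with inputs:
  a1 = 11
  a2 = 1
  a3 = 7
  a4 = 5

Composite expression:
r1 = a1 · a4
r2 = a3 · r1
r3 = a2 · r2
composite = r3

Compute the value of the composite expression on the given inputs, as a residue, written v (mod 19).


5 (mod 19)


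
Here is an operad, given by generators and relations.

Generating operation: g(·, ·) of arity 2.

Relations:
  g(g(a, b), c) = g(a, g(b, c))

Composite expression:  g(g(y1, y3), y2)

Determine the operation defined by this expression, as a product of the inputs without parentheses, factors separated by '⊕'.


The g-tree's shape is irrelevant; the y-reading-order decides.
g(y1, y3) reduces to y1 ⊕ y3
g(g(y1, y3), y2) reduces to y1 ⊕ y3 ⊕ y2

y1 ⊕ y3 ⊕ y2


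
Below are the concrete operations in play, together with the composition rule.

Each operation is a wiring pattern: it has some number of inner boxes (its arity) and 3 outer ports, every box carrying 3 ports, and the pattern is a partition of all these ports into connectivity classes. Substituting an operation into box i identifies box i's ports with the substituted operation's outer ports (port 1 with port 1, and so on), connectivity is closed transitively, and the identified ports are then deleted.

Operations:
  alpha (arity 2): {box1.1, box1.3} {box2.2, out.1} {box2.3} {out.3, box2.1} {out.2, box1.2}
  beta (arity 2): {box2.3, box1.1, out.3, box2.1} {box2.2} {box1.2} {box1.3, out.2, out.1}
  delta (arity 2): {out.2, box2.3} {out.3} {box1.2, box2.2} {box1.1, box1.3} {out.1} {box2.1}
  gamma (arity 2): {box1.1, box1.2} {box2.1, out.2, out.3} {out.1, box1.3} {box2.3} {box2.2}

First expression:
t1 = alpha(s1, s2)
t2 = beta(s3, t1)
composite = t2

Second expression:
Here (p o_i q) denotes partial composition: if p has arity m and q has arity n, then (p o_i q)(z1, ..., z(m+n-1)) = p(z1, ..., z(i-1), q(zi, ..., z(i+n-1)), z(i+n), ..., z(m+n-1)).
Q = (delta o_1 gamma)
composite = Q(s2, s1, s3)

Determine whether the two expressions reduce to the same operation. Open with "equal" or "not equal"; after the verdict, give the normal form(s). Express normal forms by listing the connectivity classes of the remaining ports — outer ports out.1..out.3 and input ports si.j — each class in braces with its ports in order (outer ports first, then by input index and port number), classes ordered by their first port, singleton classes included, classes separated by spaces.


not equal; the first gives {out.1, out.2, s3.3} {out.3, s2.1, s2.2, s3.1} {s1.1, s1.3} {s1.2} {s2.3} {s3.2} and the second {out.1} {out.2, s3.3} {out.3} {s1.1, s2.3, s3.2} {s1.2} {s1.3} {s2.1, s2.2} {s3.1}


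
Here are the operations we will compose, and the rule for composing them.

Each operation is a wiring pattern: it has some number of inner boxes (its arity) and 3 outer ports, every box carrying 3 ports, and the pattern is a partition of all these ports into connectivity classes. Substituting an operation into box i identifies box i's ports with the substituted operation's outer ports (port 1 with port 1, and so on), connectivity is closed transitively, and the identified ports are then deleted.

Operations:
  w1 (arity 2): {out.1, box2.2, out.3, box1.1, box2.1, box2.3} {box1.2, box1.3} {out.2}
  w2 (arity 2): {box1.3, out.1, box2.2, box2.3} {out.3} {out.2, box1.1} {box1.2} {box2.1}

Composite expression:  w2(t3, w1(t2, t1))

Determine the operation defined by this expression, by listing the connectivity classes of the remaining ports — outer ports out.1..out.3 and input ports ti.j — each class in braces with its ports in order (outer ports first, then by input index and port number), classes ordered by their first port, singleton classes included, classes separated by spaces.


{out.1, t1.1, t1.2, t1.3, t2.1, t3.3} {out.2, t3.1} {out.3} {t2.2, t2.3} {t3.2}

After gluing at w2, chains via deleted ports link the t-ports.
composing w1 on (t2, t1), with out.j its own outer ports: {out.1, out.3, t1.1, t1.2, t1.3, t2.1} {out.2} {t2.2, t2.3}
composing w2 on (t3, t2, t1), with out.j its own outer ports: {out.1, t1.1, t1.2, t1.3, t2.1, t3.3} {out.2, t3.1} {out.3} {t2.2, t2.3} {t3.2}


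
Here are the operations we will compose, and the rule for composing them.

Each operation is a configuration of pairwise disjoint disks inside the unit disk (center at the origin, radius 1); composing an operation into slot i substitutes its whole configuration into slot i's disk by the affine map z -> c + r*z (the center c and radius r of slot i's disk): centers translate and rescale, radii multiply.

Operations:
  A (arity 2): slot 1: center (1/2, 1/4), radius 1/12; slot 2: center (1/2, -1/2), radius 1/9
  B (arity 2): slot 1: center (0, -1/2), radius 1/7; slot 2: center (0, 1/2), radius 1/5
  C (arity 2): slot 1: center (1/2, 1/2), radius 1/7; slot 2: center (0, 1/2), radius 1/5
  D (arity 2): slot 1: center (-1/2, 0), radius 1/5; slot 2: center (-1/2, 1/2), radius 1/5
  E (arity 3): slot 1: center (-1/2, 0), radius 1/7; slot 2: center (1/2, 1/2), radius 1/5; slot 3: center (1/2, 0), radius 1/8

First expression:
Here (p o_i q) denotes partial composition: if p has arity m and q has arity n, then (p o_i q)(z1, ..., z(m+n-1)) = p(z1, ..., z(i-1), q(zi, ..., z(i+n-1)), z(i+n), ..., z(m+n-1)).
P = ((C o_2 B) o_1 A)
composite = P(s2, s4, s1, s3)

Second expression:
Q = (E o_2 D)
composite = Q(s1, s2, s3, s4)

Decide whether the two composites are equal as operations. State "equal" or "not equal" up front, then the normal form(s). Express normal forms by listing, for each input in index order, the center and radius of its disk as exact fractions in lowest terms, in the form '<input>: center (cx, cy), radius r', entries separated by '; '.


not equal; the first gives s1: center (0, 2/5), radius 1/35; s2: center (4/7, 15/28), radius 1/84; s3: center (0, 3/5), radius 1/25; s4: center (4/7, 3/7), radius 1/63 and the second s1: center (-1/2, 0), radius 1/7; s2: center (2/5, 1/2), radius 1/25; s3: center (2/5, 3/5), radius 1/25; s4: center (1/2, 0), radius 1/8

In normal form, the first expression is s1: center (0, 2/5), radius 1/35; s2: center (4/7, 15/28), radius 1/84; s3: center (0, 3/5), radius 1/25; s4: center (4/7, 3/7), radius 1/63
In normal form, the second expression is s1: center (-1/2, 0), radius 1/7; s2: center (2/5, 1/2), radius 1/25; s3: center (2/5, 3/5), radius 1/25; s4: center (1/2, 0), radius 1/8
Distinct normal forms: not equal.


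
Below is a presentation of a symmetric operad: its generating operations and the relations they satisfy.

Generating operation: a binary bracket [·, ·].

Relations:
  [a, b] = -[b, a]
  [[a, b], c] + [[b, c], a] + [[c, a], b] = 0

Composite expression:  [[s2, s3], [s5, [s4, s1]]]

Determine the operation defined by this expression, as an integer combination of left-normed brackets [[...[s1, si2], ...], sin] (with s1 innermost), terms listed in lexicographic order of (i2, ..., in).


-[[[[s1, s4], s5], s2], s3] + [[[[s1, s4], s5], s3], s2]

Skip Jacobi rewriting: expand, keep s1-initial words, read off terms.
Composite bracket: [[s2, s3], [s5, [s4, s1]]]
The bracket unfolds into 16 signed words via [a, b] = ab - ba (2^4 = 16).
The s1-initial words carry the normal form:
  from s1s4s5s2s3, sign -1: term -[[[[s1, s4], s5], s2], s3]
  from s1s4s5s3s2, sign +1: term +[[[[s1, s4], s5], s3], s2]


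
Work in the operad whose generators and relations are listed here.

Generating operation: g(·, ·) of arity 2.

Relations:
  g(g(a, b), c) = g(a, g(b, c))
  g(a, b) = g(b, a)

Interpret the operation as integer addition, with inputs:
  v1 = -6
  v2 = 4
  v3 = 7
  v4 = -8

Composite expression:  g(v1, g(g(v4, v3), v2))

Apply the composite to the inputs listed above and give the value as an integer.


-3

g(v4, v3) = -1
g(g(v4, v3), v2) = 3
g(v1, g(g(v4, v3), v2)) = -3


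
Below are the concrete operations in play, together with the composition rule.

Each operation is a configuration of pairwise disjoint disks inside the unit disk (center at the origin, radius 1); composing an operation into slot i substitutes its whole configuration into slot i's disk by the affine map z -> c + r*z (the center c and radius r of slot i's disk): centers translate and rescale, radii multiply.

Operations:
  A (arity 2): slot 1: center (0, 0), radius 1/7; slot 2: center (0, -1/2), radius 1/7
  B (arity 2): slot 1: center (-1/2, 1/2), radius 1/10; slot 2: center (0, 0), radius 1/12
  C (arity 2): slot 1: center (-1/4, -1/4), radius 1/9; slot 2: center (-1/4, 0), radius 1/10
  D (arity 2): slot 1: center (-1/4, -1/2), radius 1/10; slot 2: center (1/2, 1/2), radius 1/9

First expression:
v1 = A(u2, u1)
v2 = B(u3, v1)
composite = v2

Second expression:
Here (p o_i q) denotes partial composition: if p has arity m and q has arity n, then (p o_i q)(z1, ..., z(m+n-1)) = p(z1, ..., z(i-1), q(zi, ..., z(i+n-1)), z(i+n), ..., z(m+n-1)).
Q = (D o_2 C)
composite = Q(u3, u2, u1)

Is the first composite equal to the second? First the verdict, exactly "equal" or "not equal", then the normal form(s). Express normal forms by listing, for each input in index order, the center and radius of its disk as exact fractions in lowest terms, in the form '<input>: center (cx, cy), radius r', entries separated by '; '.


The first composite normalizes to u1: center (0, -1/24), radius 1/84; u2: center (0, 0), radius 1/84; u3: center (-1/2, 1/2), radius 1/10
The second composite normalizes to u1: center (17/36, 1/2), radius 1/90; u2: center (17/36, 17/36), radius 1/81; u3: center (-1/4, -1/2), radius 1/10
The forms do not match — not equal.

not equal: they reduce to u1: center (0, -1/24), radius 1/84; u2: center (0, 0), radius 1/84; u3: center (-1/2, 1/2), radius 1/10 and u1: center (17/36, 1/2), radius 1/90; u2: center (17/36, 17/36), radius 1/81; u3: center (-1/4, -1/2), radius 1/10


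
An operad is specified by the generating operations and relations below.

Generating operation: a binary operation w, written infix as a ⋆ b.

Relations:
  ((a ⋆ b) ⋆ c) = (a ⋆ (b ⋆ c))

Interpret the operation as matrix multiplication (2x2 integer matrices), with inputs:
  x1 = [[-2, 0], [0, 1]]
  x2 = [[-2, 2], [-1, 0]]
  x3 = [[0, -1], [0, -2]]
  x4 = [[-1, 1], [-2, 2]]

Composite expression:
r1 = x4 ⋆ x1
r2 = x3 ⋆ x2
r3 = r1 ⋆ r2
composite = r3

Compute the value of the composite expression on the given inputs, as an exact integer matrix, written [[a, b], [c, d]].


[[4, 0], [8, 0]]

(x4 ⋆ x1) = [[2, 1], [4, 2]]
(x3 ⋆ x2) = [[1, 0], [2, 0]]
((x4 ⋆ x1) ⋆ (x3 ⋆ x2)) = [[4, 0], [8, 0]]


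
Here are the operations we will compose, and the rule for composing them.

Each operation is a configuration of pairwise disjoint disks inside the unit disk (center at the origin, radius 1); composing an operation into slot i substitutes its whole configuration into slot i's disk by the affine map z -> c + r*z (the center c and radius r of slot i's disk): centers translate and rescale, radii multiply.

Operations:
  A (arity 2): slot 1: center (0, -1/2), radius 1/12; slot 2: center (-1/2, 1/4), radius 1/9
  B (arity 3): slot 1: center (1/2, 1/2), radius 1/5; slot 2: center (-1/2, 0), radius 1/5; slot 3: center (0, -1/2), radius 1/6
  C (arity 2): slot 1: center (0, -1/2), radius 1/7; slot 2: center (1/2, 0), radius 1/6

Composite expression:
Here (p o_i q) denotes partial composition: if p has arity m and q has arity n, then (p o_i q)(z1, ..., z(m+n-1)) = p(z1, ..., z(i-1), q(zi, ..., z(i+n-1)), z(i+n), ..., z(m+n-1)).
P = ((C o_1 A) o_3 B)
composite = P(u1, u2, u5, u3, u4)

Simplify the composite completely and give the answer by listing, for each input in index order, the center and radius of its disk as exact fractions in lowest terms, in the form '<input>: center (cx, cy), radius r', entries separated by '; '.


u1: center (0, -4/7), radius 1/84; u2: center (-1/14, -13/28), radius 1/63; u3: center (5/12, 0), radius 1/30; u4: center (1/2, -1/12), radius 1/36; u5: center (7/12, 1/12), radius 1/30


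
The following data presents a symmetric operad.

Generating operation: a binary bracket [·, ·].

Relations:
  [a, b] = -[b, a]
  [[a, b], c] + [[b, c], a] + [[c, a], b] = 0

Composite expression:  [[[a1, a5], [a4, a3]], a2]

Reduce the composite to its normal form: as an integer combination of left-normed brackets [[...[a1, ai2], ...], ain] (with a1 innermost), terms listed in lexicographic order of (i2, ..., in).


-[[[[a1, a5], a3], a4], a2] + [[[[a1, a5], a4], a3], a2]

Left-normed coefficients sit on the a1-initial expansion words.
Composite bracket: [[[a1, a5], [a4, a3]], a2]
The bracket unfolds into 16 signed words via [a, b] = ab - ba (2^4 = 16).
Words beginning with a1 determine it all:
  a1a5a3a4a2 (sign -1) contributes -[[[[a1, a5], a3], a4], a2]
  a1a5a4a3a2 (sign +1) contributes +[[[[a1, a5], a4], a3], a2]


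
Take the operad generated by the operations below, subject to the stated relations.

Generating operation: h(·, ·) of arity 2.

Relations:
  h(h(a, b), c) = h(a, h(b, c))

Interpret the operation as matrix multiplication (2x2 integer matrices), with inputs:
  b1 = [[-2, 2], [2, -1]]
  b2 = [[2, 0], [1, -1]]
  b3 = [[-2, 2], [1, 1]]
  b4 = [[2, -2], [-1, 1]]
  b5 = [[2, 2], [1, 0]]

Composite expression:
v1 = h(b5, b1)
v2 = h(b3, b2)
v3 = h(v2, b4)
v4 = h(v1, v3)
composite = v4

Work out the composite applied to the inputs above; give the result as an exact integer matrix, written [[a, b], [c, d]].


[[14, -14], [18, -18]]

h(b5, b1) = [[0, 2], [-2, 2]]
h(b3, b2) = [[-2, -2], [3, -1]]
h(h(b3, b2), b4) = [[-2, 2], [7, -7]]
h(h(b5, b1), h(h(b3, b2), b4)) = [[14, -14], [18, -18]]


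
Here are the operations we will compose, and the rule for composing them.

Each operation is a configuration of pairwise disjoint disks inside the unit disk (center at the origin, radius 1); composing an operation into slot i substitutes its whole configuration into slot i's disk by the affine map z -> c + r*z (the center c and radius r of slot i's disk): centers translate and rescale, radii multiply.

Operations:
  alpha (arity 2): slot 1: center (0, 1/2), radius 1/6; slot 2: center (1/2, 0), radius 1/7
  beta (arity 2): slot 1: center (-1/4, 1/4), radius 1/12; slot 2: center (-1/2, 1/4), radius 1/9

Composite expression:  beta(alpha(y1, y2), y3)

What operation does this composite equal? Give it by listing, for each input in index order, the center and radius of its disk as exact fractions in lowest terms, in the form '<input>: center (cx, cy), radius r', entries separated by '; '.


Below beta, radii multiply path by path; the y-disk centers shift.
y1: after 2 affine steps, its disk has center (-1/4, 7/24), radius 1/72
y2: after 2 affine steps, its disk has center (-5/24, 1/4), radius 1/84
y3: after 1 affine step, its disk has center (-1/2, 1/4), radius 1/9

y1: center (-1/4, 7/24), radius 1/72; y2: center (-5/24, 1/4), radius 1/84; y3: center (-1/2, 1/4), radius 1/9


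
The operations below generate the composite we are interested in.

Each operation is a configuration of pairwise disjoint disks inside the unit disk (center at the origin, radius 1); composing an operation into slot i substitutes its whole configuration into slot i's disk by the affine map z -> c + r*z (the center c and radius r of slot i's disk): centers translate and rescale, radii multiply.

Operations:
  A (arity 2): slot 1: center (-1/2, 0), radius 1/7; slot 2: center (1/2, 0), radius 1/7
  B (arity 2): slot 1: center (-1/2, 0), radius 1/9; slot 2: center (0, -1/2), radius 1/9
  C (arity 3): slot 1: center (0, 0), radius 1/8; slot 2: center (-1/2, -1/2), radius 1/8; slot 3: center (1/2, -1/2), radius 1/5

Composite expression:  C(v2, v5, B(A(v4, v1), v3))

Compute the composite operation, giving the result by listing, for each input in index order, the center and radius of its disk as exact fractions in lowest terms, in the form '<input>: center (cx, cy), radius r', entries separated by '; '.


v1: center (37/90, -1/2), radius 1/315; v2: center (0, 0), radius 1/8; v3: center (1/2, -3/5), radius 1/45; v4: center (7/18, -1/2), radius 1/315; v5: center (-1/2, -1/2), radius 1/8


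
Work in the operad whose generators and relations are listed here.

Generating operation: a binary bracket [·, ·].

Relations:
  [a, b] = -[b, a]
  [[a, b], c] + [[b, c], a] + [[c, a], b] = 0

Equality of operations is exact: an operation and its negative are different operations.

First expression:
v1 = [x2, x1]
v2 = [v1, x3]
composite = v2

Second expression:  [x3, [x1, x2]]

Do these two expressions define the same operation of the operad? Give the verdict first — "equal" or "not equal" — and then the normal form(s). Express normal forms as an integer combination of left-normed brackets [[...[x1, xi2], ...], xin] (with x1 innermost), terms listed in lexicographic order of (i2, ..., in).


equal: each reduces to -[[x1, x2], x3]


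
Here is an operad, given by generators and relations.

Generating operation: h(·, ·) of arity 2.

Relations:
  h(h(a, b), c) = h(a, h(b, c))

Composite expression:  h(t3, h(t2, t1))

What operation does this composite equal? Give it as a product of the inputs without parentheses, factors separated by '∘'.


t3 ∘ t2 ∘ t1

All parenthesizations of h agree; list the t-inputs left to right.
h(t2, t1) reduces to t2 ∘ t1
h(t3, h(t2, t1)) reduces to t3 ∘ t2 ∘ t1


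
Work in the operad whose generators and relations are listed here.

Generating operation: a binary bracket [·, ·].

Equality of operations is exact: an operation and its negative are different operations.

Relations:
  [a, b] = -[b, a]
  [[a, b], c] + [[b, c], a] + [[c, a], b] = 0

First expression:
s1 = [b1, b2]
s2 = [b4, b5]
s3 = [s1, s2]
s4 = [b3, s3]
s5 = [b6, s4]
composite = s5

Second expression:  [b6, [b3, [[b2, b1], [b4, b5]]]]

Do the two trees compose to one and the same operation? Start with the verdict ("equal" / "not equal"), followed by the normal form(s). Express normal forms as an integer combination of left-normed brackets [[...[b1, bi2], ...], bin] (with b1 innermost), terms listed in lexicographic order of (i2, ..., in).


not equal; first: [[[[[b1, b2], b4], b5], b3], b6] - [[[[[b1, b2], b5], b4], b3], b6]; second: -[[[[[b1, b2], b4], b5], b3], b6] + [[[[[b1, b2], b5], b4], b3], b6]


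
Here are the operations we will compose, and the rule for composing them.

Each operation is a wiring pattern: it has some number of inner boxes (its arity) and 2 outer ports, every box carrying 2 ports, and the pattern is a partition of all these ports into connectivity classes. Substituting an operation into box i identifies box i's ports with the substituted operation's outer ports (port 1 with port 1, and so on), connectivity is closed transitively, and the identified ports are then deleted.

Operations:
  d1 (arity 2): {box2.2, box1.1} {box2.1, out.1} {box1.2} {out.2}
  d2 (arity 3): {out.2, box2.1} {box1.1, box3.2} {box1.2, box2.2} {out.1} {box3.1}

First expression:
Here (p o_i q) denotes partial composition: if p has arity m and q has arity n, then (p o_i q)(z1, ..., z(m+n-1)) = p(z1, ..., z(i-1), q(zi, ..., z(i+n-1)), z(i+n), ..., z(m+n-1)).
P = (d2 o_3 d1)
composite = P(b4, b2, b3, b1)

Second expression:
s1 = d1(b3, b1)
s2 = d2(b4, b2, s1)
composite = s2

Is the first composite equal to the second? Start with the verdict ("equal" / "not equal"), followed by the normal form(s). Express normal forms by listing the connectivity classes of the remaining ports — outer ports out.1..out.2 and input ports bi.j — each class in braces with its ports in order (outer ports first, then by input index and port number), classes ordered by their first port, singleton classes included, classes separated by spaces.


equal; both compose to {out.1} {out.2, b2.1} {b1.1} {b1.2, b3.1} {b2.2, b4.2} {b3.2} {b4.1}
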